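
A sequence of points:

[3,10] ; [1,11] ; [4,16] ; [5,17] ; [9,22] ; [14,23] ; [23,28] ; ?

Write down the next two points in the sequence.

[37,29], [60,34]

First component: each term is the sum of the two before it, so 3, 1, 4, 5, 9, 14, 23 → 37 → 60.
Second component goes 10, 11, 16, 17, 22, 23, 28 → 29 → 34 (alternating steps +1, +5, +1, +5, …).
So the next two points are [37,29] and [60,34].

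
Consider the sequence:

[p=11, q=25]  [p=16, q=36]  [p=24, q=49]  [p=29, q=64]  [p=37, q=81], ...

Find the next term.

[p=42, q=100]

For the p, alternating steps +5, +8, +5, +8, …: 11, 16, 24, 29, 37 → 42.
Q — perfect squares: 5², 6², 7², …: 25, 36, 49, 64, 81 → 100.
Combining the parts gives [p=42, q=100].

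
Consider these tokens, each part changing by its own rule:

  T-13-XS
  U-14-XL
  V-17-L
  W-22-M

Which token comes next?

X-29-S

Letter: T, U, V, W → X (letters move forward 1 place in the alphabet).
Second component: 13, 14, 17, 22 → 29 (differences are 1, 3, 5, … (increasing by 2 each time)).
Size: runs backward through clothing sizes XS→XL, so XS, XL, L, M → S.
Putting it together: X-29-S.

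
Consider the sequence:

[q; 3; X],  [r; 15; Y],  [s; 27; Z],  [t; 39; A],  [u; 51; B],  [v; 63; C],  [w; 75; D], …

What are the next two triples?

[x; 87; E], [y; 99; F]

First letter: q, r, s, t, u, v, w → x → y (letters move forward 1 place in the alphabet).
Second coordinate: +12 each step; 3, 15, 27, 39, 51, 63, 75 → 87 → 99.
Second letter — letters move forward 1 place in the alphabet, wrapping Z→A: X, Y, Z, A, B, C, D → E → F.
Putting the parts together: [x; 87; E] and then [y; 99; F].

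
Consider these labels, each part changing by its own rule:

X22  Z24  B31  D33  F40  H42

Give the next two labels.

Letter — letters move forward 2 places in the alphabet, wrapping Z→A: X, Z, B, D, F, H → J → L.
Second component: 22, 24, 31, 33, 40, 42 → 49 → 51 (alternating steps +2, +7, +2, +7, …).
Putting the parts together: J49 and then L51.

J49 then L51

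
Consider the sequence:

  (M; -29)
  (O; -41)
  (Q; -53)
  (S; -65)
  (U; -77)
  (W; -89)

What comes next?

Letter — letters move forward 2 places in the alphabet: M, O, Q, S, U, W → Y.
Second entry goes -29, -41, -53, -65, -77, -89 → -101 (−12 each step).
Combining the parts gives (Y; -101).

(Y; -101)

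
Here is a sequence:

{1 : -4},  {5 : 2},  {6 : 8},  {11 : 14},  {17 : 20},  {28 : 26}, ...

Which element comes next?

{45 : 32}

First value: 1, 5, 6, 11, 17, 28 → 45 (each term is the sum of the two before it).
Second value: -4, 2, 8, 14, 20, 26 → 32 (+6 each step).
Combining the parts gives {45 : 32}.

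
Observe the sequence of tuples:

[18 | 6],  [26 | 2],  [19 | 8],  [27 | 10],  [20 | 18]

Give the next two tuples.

[28 | 28], [21 | 46]

First component: 18, 26, 19, 27, 20 → 28 → 21 (alternating steps +8, −7, +8, −7, …).
Second component: 6, 2, 8, 10, 18 → 28 → 46 (each term is the sum of the two before it).
Putting the parts together: [28 | 28] and then [21 | 46].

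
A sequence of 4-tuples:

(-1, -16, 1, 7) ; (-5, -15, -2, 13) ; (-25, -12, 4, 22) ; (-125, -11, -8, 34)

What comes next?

First coordinate goes -1, -5, -25, -125 → -625 (×5 each step).
Second coordinate: -16, -15, -12, -11 → -8 (alternating steps +1, +3, +1, +3, …).
Third coordinate goes 1, -2, 4, -8 → 16 (×(-2) each step).
Fourth coordinate: differences are 6, 9, 12, … (increasing by 3 each time); 7, 13, 22, 34 → 49.
Putting it together: (-625, -8, 16, 49).

(-625, -8, 16, 49)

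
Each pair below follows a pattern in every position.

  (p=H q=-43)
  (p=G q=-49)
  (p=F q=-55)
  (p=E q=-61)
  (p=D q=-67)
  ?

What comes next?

P — letters move back 1 place in the alphabet: H, G, F, E, D → C.
Q — −6 each step: -43, -49, -55, -61, -67 → -73.
So the next pair is (p=C q=-73).

(p=C q=-73)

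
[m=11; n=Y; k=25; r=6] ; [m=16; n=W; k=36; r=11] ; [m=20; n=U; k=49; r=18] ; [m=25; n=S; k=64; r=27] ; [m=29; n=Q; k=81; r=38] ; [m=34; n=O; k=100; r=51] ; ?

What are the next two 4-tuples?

M goes 11, 16, 20, 25, 29, 34 → 38 → 43 (alternating steps +5, +4, +5, +4, …).
N: letters move back 2 places in the alphabet; Y, W, U, S, Q, O → M → K.
For the k, perfect squares: 5², 6², 7², …: 25, 36, 49, 64, 81, 100 → 121 → 144.
R: differences are 5, 7, 9, … (increasing by 2 each time), so 6, 11, 18, 27, 38, 51 → 66 → 83.
Putting the parts together: [m=38; n=M; k=121; r=66] and then [m=43; n=K; k=144; r=83].

[m=38; n=M; k=121; r=66], [m=43; n=K; k=144; r=83]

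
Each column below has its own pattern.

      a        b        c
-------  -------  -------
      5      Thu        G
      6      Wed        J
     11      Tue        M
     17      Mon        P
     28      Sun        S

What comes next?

45  Sat  V

Column a: each term is the sum of the two before it, so 5, 6, 11, 17, 28 → 45.
Column b — runs backward through the weekdays Mon→Sun: Thu, Wed, Tue, Mon, Sun → Sat.
For the column c, letters move forward 3 places in the alphabet: G, J, M, P, S → V.
Putting it together: 45  Sat  V.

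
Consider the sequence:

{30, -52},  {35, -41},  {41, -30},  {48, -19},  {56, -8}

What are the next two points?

First value — differences are 5, 6, 7, … (increasing by 1 each time): 30, 35, 41, 48, 56 → 65 → 75.
Second value: +11 each step, so -52, -41, -30, -19, -8 → 3 → 14.
Putting the parts together: {65, 3} and then {75, 14}.

{65, 3}, {75, 14}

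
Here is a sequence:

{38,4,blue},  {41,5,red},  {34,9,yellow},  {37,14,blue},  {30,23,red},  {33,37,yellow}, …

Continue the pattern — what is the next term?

{26,60,blue}

First coordinate — alternating steps +3, −7, +3, −7, …: 38, 41, 34, 37, 30, 33 → 26.
Second coordinate: each term is the sum of the two before it; 4, 5, 9, 14, 23, 37 → 60.
For the colour, repeats blue → red → yellow: blue, red, yellow, blue, red, yellow → blue.
So the next term is {26,60,blue}.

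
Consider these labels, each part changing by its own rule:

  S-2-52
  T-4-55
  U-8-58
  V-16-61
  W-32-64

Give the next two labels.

For the letter, letters move forward 1 place in the alphabet: S, T, U, V, W → X → Y.
Second component — ×2 each step: 2, 4, 8, 16, 32 → 64 → 128.
Third component: +3 each step; 52, 55, 58, 61, 64 → 67 → 70.
So the next two labels are X-64-67 and Y-128-70.

X-64-67 then Y-128-70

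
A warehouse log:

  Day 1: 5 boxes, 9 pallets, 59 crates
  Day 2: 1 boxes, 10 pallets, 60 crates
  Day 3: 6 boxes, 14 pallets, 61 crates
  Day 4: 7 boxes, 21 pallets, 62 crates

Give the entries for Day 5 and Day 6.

Boxes goes 5, 1, 6, 7 → 13 → 20 (each term is the sum of the two before it).
Pallets: 9, 10, 14, 21 → 31 → 44 (differences are 1, 4, 7, … (increasing by 3 each time)).
Crates: 59, 60, 61, 62 → 63 → 64 (+1 each step).
Putting the parts together: 13 boxes, 31 pallets, 63 crates and then 20 boxes, 44 pallets, 64 crates.

13 boxes, 31 pallets, 63 crates; 20 boxes, 44 pallets, 64 crates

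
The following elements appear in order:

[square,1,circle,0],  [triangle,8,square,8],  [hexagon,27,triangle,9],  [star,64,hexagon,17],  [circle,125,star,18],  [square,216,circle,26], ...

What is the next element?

[triangle,343,square,27]

First shape: repeats square → triangle → hexagon → star → circle, so square, triangle, hexagon, star, circle, square → triangle.
Second part — perfect cubes: 1³, 2³, 3³, …: 1, 8, 27, 64, 125, 216 → 343.
For the second shape, repeats circle → square → triangle → hexagon → star: circle, square, triangle, hexagon, star, circle → square.
Fourth part — alternating steps +8, +1, +8, +1, …: 0, 8, 9, 17, 18, 26 → 27.
Combining the parts gives [triangle,343,square,27].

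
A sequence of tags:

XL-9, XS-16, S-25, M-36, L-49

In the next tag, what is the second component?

64

Second component: perfect squares: 3², 4², 5², …, so 9, 16, 25, 36, 49 → 64.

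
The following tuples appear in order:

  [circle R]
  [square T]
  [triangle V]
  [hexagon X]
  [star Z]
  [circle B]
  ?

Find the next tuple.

Shape — repeats circle → square → triangle → hexagon → star: circle, square, triangle, hexagon, star, circle → square.
Letter goes R, T, V, X, Z, B → D (letters move forward 2 places in the alphabet, wrapping Z→A).
So the next tuple is [square D].

[square D]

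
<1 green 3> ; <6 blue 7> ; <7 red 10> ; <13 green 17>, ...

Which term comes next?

<20 blue 27>

First component: 1, 6, 7, 13 → 20 (each term is the sum of the two before it).
Colour goes green, blue, red, green → blue (repeats green → blue → red).
Third component goes 3, 7, 10, 17 → 27 (each term is the sum of the two before it).
So the next term is <20 blue 27>.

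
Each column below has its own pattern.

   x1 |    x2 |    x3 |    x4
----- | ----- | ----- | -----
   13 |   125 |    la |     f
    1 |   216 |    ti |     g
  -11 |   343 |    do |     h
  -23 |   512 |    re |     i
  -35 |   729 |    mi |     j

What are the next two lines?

-47  1000  fa  k; -59  1331  sol  l

For the column x1, −12 each step: 13, 1, -11, -23, -35 → -47 → -59.
Column x2 goes 125, 216, 343, 512, 729 → 1000 → 1331 (perfect cubes: 5³, 6³, 7³, …).
For the column x3, runs through the solfège scale do→ti: la, ti, do, re, mi → fa → sol.
For the column x4, letters move forward 1 place in the alphabet: f, g, h, i, j → k → l.
Putting the parts together: -47  1000  fa  k and then -59  1331  sol  l.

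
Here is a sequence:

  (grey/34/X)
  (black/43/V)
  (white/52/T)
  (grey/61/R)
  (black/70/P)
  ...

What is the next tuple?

Shade: repeats grey → black → white, so grey, black, white, grey, black → white.
Second coordinate: +9 each step, so 34, 43, 52, 61, 70 → 79.
Letter goes X, V, T, R, P → N (letters move back 2 places in the alphabet).
So the next tuple is (white/79/N).

(white/79/N)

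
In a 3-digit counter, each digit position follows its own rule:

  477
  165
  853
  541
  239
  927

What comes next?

615

For the first digit, −3 each step, mod 10: 4, 1, 8, 5, 2, 9 → 6.
Second digit: 7, 6, 5, 4, 3, 2 → 1 (−1 each step, mod 10).
Third digit — −2 each step, mod 10: 7, 5, 3, 1, 9, 7 → 5.
Putting it together: 615.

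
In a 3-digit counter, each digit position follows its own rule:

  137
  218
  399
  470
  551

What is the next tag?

First digit goes 1, 2, 3, 4, 5 → 6 (+1 each step, mod 10).
Second digit: −2 each step, mod 10, so 3, 1, 9, 7, 5 → 3.
For the third digit, +1 each step, mod 10: 7, 8, 9, 0, 1 → 2.
So the next tag is 632.

632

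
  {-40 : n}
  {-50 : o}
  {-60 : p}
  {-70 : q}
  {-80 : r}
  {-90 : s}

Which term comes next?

{-100 : t}

First component: −10 each step, so -40, -50, -60, -70, -80, -90 → -100.
Letter: n, o, p, q, r, s → t (letters move forward 1 place in the alphabet).
Combining the parts gives {-100 : t}.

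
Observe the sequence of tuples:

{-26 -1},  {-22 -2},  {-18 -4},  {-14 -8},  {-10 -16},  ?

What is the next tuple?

First value — +4 each step: -26, -22, -18, -14, -10 → -6.
Second value goes -1, -2, -4, -8, -16 → -32 (×2 each step).
Putting it together: {-6 -32}.

{-6 -32}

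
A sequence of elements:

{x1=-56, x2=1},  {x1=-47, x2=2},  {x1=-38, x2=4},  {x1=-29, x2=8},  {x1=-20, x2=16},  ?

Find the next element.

For the x1, +9 each step: -56, -47, -38, -29, -20 → -11.
X2 — ×2 each step: 1, 2, 4, 8, 16 → 32.
Putting it together: {x1=-11, x2=32}.

{x1=-11, x2=32}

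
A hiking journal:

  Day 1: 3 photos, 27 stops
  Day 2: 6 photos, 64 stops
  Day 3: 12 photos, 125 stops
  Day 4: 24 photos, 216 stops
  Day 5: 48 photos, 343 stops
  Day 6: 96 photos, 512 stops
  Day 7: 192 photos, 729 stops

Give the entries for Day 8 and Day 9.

384 photos, 1000 stops; 768 photos, 1331 stops

Photos: 3, 6, 12, 24, 48, 96, 192 → 384 → 768 (×2 each step).
Stops — perfect cubes: 3³, 4³, 5³, …: 27, 64, 125, 216, 343, 512, 729 → 1000 → 1331.
Putting the parts together: 384 photos, 1000 stops and then 768 photos, 1331 stops.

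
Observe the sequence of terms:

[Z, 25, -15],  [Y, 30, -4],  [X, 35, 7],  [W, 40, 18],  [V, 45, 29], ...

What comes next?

[U, 50, 40]

Letter: letters move back 1 place in the alphabet; Z, Y, X, W, V → U.
Second part goes 25, 30, 35, 40, 45 → 50 (+5 each step).
Third part goes -15, -4, 7, 18, 29 → 40 (+11 each step).
Putting it together: [U, 50, 40].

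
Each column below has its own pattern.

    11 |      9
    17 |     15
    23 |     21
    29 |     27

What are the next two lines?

First component: +6 each step, so 11, 17, 23, 29 → 35 → 41.
Second component: always 2 less than the first component; 9, 15, 21, 27 → 33 → 39.
Putting the parts together: 35  33 and then 41  39.

35  33; 41  39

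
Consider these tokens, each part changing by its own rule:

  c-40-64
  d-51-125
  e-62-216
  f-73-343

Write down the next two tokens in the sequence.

Letter: c, d, e, f → g → h (letters move forward 1 place in the alphabet).
Second component: 40, 51, 62, 73 → 84 → 95 (+11 each step).
For the third component, perfect cubes: 4³, 5³, 6³, …: 64, 125, 216, 343 → 512 → 729.
So the next two tokens are g-84-512 and h-95-729.

g-84-512, h-95-729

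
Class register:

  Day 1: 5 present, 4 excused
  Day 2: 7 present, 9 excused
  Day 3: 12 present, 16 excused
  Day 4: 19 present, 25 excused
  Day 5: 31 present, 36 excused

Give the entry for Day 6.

For the present, each term is the sum of the two before it: 5, 7, 12, 19, 31 → 50.
For the excused, perfect squares: 2², 3², 4², …: 4, 9, 16, 25, 36 → 49.
Combining the parts gives 50 present, 49 excused.

50 present, 49 excused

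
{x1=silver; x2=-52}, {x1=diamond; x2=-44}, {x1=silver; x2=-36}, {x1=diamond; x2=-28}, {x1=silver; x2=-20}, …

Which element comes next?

{x1=diamond; x2=-12}

X1 — alternates silver ↔ diamond: silver, diamond, silver, diamond, silver → diamond.
X2 goes -52, -44, -36, -28, -20 → -12 (+8 each step).
Putting it together: {x1=diamond; x2=-12}.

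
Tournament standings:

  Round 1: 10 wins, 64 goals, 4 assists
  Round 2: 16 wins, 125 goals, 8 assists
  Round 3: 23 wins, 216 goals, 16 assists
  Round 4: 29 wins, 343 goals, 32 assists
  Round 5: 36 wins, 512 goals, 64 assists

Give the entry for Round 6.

Wins: 10, 16, 23, 29, 36 → 42 (alternating steps +6, +7, +6, +7, …).
Goals goes 64, 125, 216, 343, 512 → 729 (perfect cubes: 4³, 5³, 6³, …).
Assists: 4, 8, 16, 32, 64 → 128 (×2 each step).
Putting it together: 42 wins, 729 goals, 128 assists.

42 wins, 729 goals, 128 assists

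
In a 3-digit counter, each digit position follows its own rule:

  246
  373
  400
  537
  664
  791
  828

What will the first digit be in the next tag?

9

For the first digit, +1 each step, mod 10: 2, 3, 4, 5, 6, 7, 8 → 9.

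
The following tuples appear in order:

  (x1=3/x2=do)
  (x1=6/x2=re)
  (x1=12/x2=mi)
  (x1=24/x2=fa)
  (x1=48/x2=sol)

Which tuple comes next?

(x1=96/x2=la)

X1: 3, 6, 12, 24, 48 → 96 (×2 each step).
For the x2, runs through the solfège scale do→ti: do, re, mi, fa, sol → la.
Putting it together: (x1=96/x2=la).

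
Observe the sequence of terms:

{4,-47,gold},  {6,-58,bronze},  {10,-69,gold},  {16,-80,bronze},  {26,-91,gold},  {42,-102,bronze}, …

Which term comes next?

For the first part, each term is the sum of the two before it: 4, 6, 10, 16, 26, 42 → 68.
Second part goes -47, -58, -69, -80, -91, -102 → -113 (−11 each step).
Rank: alternates gold ↔ bronze; gold, bronze, gold, bronze, gold, bronze → gold.
Putting it together: {68,-113,gold}.

{68,-113,gold}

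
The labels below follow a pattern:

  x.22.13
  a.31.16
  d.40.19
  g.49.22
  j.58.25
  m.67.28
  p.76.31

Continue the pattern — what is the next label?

s.85.34

Letter — letters move forward 3 places in the alphabet, wrapping Z→A: x, a, d, g, j, m, p → s.
Second component — +9 each step: 22, 31, 40, 49, 58, 67, 76 → 85.
Third component: 13, 16, 19, 22, 25, 28, 31 → 34 (+3 each step).
Putting it together: s.85.34.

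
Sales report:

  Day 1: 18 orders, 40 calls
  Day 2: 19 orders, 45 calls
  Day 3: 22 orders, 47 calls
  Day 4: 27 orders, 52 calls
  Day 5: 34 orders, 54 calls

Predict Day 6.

Orders: differences are 1, 3, 5, … (increasing by 2 each time); 18, 19, 22, 27, 34 → 43.
Calls: alternating steps +5, +2, +5, +2, …; 40, 45, 47, 52, 54 → 59.
Combining the parts gives 43 orders, 59 calls.

43 orders, 59 calls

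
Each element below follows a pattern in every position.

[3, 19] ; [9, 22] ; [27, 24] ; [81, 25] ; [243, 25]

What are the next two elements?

First component goes 3, 9, 27, 81, 243 → 729 → 2187 (×3 each step).
Second component goes 19, 22, 24, 25, 25 → 24 → 22 (differences are 3, 2, 1, … (decreasing by 1 each time)).
So the next two elements are [729, 24] and [2187, 22].

[729, 24], [2187, 22]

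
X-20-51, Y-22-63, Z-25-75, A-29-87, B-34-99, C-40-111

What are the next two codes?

D-47-123, E-55-135

Letter: X, Y, Z, A, B, C → D → E (letters move forward 1 place in the alphabet, wrapping Z→A).
Second component: differences are 2, 3, 4, … (increasing by 1 each time), so 20, 22, 25, 29, 34, 40 → 47 → 55.
Third component — +12 each step: 51, 63, 75, 87, 99, 111 → 123 → 135.
So the next two codes are D-47-123 and E-55-135.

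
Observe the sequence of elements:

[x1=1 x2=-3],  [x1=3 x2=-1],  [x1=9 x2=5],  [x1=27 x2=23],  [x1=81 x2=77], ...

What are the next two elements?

[x1=243 x2=239], [x1=729 x2=725]

For the x1, ×3 each step: 1, 3, 9, 27, 81 → 243 → 729.
For the x2, always 4 less than the x1: -3, -1, 5, 23, 77 → 239 → 725.
So the next two elements are [x1=243 x2=239] and [x1=729 x2=725].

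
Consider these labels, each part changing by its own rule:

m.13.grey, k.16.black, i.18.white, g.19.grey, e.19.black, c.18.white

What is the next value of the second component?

Second component goes 13, 16, 18, 19, 19, 18 → 16 (differences are 3, 2, 1, … (decreasing by 1 each time)).

16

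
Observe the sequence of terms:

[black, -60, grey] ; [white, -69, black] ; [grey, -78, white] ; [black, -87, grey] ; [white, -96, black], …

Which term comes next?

For the first shade, repeats black → white → grey: black, white, grey, black, white → grey.
Second part: −9 each step; -60, -69, -78, -87, -96 → -105.
Second shade: repeats grey → black → white; grey, black, white, grey, black → white.
Putting it together: [grey, -105, white].

[grey, -105, white]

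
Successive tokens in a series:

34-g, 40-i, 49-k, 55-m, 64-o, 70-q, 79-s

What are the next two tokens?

85-u then 94-w

First component — alternating steps +6, +9, +6, +9, …: 34, 40, 49, 55, 64, 70, 79 → 85 → 94.
Letter: letters move forward 2 places in the alphabet; g, i, k, m, o, q, s → u → w.
So the next two tokens are 85-u and 94-w.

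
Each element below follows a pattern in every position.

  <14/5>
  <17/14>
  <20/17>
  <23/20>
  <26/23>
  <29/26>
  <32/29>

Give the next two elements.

<35/32>, <38/35>

For the first part, +3 each step: 14, 17, 20, 23, 26, 29, 32 → 35 → 38.
Second part — always the previous value of the first part: 5, 14, 17, 20, 23, 26, 29 → 32 → 35.
So the next two elements are <35/32> and <38/35>.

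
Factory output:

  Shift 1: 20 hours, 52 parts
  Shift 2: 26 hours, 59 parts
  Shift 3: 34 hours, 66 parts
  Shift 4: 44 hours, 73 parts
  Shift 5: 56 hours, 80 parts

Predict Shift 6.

Hours: differences are 6, 8, 10, … (increasing by 2 each time), so 20, 26, 34, 44, 56 → 70.
Parts — +7 each step: 52, 59, 66, 73, 80 → 87.
So the next row is 70 hours, 87 parts.

70 hours, 87 parts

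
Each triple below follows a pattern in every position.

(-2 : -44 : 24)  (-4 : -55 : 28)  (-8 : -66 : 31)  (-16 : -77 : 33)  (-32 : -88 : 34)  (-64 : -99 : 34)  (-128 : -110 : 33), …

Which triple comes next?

(-256 : -121 : 31)

First component: ×2 each step; -2, -4, -8, -16, -32, -64, -128 → -256.
Second component goes -44, -55, -66, -77, -88, -99, -110 → -121 (−11 each step).
For the third component, differences are 4, 3, 2, … (decreasing by 1 each time): 24, 28, 31, 33, 34, 34, 33 → 31.
Combining the parts gives (-256 : -121 : 31).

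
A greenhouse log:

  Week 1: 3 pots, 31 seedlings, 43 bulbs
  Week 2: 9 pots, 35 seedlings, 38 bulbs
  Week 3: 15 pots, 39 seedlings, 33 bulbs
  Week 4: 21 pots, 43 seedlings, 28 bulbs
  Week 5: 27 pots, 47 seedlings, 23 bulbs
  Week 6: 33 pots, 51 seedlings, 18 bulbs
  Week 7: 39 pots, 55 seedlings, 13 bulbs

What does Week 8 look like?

45 pots, 59 seedlings, 8 bulbs

Pots goes 3, 9, 15, 21, 27, 33, 39 → 45 (+6 each step).
Seedlings: +4 each step; 31, 35, 39, 43, 47, 51, 55 → 59.
Bulbs: 43, 38, 33, 28, 23, 18, 13 → 8 (−5 each step).
Putting it together: 45 pots, 59 seedlings, 8 bulbs.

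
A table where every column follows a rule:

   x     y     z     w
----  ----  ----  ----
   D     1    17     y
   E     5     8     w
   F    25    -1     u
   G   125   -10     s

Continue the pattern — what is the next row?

H  625  -19  q

Column x goes D, E, F, G → H (letters move forward 1 place in the alphabet).
For the column y, ×5 each step: 1, 5, 25, 125 → 625.
Column z — −9 each step: 17, 8, -1, -10 → -19.
Column w: y, w, u, s → q (letters move back 2 places in the alphabet).
So the next row is H  625  -19  q.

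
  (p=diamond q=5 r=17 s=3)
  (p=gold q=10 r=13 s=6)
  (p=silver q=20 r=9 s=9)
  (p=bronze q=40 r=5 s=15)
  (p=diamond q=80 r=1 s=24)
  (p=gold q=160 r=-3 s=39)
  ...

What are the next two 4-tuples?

(p=silver q=320 r=-7 s=63), (p=bronze q=640 r=-11 s=102)

For the p, repeats diamond → gold → silver → bronze: diamond, gold, silver, bronze, diamond, gold → silver → bronze.
Q: ×2 each step, so 5, 10, 20, 40, 80, 160 → 320 → 640.
R: −4 each step, so 17, 13, 9, 5, 1, -3 → -7 → -11.
For the s, each term is the sum of the two before it: 3, 6, 9, 15, 24, 39 → 63 → 102.
Putting the parts together: (p=silver q=320 r=-7 s=63) and then (p=bronze q=640 r=-11 s=102).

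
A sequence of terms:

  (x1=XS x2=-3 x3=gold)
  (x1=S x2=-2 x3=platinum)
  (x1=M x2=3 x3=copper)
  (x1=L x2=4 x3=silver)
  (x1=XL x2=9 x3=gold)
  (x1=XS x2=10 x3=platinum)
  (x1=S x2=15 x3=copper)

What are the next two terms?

X1 goes XS, S, M, L, XL, XS, S → M → L (repeats XS → S → M → L → XL).
X2: alternating steps +1, +5, +1, +5, …; -3, -2, 3, 4, 9, 10, 15 → 16 → 21.
For the x3, repeats gold → platinum → copper → silver: gold, platinum, copper, silver, gold, platinum, copper → silver → gold.
Putting the parts together: (x1=M x2=16 x3=silver) and then (x1=L x2=21 x3=gold).

(x1=M x2=16 x3=silver), (x1=L x2=21 x3=gold)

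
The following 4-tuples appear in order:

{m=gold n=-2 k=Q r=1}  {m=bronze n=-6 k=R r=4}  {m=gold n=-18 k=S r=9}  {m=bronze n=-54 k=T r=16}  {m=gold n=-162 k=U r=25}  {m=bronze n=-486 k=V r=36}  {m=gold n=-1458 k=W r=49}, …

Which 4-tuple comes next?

{m=bronze n=-4374 k=X r=64}

M — alternates gold ↔ bronze: gold, bronze, gold, bronze, gold, bronze, gold → bronze.
N: -2, -6, -18, -54, -162, -486, -1458 → -4374 (×3 each step).
K: Q, R, S, T, U, V, W → X (letters move forward 1 place in the alphabet).
R goes 1, 4, 9, 16, 25, 36, 49 → 64 (perfect squares: 1², 2², 3², …).
Combining the parts gives {m=bronze n=-4374 k=X r=64}.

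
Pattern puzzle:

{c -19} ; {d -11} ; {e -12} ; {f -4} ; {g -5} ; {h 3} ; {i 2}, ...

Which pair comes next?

Letter: letters move forward 1 place in the alphabet; c, d, e, f, g, h, i → j.
Second value: alternating steps +8, −1, +8, −1, …; -19, -11, -12, -4, -5, 3, 2 → 10.
Putting it together: {j 10}.

{j 10}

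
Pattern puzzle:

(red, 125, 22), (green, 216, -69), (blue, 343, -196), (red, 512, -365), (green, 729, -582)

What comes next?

For the colour, repeats red → green → blue: red, green, blue, red, green → blue.
For the second component, perfect cubes: 5³, 6³, 7³, …: 125, 216, 343, 512, 729 → 1000.
Third component: 22, -69, -196, -365, -582 → -853 (together with the second component always sums to 147).
So the next term is (blue, 1000, -853).

(blue, 1000, -853)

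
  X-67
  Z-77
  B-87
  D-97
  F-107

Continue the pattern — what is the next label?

H-117

Letter: X, Z, B, D, F → H (letters move forward 2 places in the alphabet, wrapping Z→A).
Second component — +10 each step: 67, 77, 87, 97, 107 → 117.
Combining the parts gives H-117.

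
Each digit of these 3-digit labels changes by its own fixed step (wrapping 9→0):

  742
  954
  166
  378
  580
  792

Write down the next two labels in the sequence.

First digit: 7, 9, 1, 3, 5, 7 → 9 → 1 (+2 each step, mod 10).
Second digit: +1 each step, mod 10; 4, 5, 6, 7, 8, 9 → 0 → 1.
Third digit goes 2, 4, 6, 8, 0, 2 → 4 → 6 (+2 each step, mod 10).
So the next two labels are 904 and 116.

904 then 116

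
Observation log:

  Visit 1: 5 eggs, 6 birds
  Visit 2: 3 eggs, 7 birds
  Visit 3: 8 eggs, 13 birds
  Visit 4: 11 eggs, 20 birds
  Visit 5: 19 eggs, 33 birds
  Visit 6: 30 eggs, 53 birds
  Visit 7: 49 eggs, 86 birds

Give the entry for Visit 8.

Eggs: each term is the sum of the two before it, so 5, 3, 8, 11, 19, 30, 49 → 79.
Birds: 6, 7, 13, 20, 33, 53, 86 → 139 (each term is the sum of the two before it).
Combining the parts gives 79 eggs, 139 birds.

79 eggs, 139 birds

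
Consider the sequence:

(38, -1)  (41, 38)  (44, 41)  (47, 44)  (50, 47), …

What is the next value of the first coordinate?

53

First coordinate: +3 each step; 38, 41, 44, 47, 50 → 53.
For the second coordinate, always the previous value of the first coordinate: -1, 38, 41, 44, 47 → 50.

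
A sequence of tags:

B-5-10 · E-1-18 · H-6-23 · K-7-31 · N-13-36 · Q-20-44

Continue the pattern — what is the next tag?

Letter: B, E, H, K, N, Q → T (letters move forward 3 places in the alphabet).
Second component — each term is the sum of the two before it: 5, 1, 6, 7, 13, 20 → 33.
For the third component, alternating steps +8, +5, +8, +5, …: 10, 18, 23, 31, 36, 44 → 49.
Putting it together: T-33-49.

T-33-49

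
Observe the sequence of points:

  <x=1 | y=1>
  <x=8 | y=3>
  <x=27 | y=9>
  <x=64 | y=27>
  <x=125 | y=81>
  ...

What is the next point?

For the x, perfect cubes: 1³, 2³, 3³, …: 1, 8, 27, 64, 125 → 216.
Y: ×3 each step; 1, 3, 9, 27, 81 → 243.
Combining the parts gives <x=216 | y=243>.

<x=216 | y=243>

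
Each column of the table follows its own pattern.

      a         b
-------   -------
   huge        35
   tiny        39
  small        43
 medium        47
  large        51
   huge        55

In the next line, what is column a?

tiny

Column a — repeats huge → tiny → small → medium → large: huge, tiny, small, medium, large, huge → tiny.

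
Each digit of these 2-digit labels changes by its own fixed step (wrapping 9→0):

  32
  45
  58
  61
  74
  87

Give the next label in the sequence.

First digit — +1 each step, mod 10: 3, 4, 5, 6, 7, 8 → 9.
For the second digit, +3 each step, mod 10: 2, 5, 8, 1, 4, 7 → 0.
So the next label is 90.

90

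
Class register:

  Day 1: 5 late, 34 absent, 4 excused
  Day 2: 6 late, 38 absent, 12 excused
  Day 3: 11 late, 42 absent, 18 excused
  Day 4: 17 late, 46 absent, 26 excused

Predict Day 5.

Late: each term is the sum of the two before it; 5, 6, 11, 17 → 28.
Absent: 34, 38, 42, 46 → 50 (+4 each step).
For the excused, alternating steps +8, +6, +8, +6, …: 4, 12, 18, 26 → 32.
Combining the parts gives 28 late, 50 absent, 32 excused.

28 late, 50 absent, 32 excused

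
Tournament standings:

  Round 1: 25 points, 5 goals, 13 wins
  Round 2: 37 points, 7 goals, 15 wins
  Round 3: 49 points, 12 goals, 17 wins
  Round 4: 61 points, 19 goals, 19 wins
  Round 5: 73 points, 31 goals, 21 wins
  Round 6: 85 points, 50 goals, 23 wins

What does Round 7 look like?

97 points, 81 goals, 25 wins

For the points, +12 each step: 25, 37, 49, 61, 73, 85 → 97.
Goals: each term is the sum of the two before it; 5, 7, 12, 19, 31, 50 → 81.
Wins — +2 each step: 13, 15, 17, 19, 21, 23 → 25.
Putting it together: 97 points, 81 goals, 25 wins.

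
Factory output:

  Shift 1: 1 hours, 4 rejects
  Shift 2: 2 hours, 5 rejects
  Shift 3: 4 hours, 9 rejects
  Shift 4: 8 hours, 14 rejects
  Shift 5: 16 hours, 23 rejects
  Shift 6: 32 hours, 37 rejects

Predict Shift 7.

Hours: 1, 2, 4, 8, 16, 32 → 64 (×2 each step).
Rejects goes 4, 5, 9, 14, 23, 37 → 60 (each term is the sum of the two before it).
Combining the parts gives 64 hours, 60 rejects.

64 hours, 60 rejects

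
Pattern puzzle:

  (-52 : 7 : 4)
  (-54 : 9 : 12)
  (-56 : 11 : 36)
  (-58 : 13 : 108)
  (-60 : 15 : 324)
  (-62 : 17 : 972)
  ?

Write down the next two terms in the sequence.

For the first entry, −2 each step: -52, -54, -56, -58, -60, -62 → -64 → -66.
For the second entry, +2 each step: 7, 9, 11, 13, 15, 17 → 19 → 21.
Third entry: ×3 each step; 4, 12, 36, 108, 324, 972 → 2916 → 8748.
Putting the parts together: (-64 : 19 : 2916) and then (-66 : 21 : 8748).

(-64 : 19 : 2916), (-66 : 21 : 8748)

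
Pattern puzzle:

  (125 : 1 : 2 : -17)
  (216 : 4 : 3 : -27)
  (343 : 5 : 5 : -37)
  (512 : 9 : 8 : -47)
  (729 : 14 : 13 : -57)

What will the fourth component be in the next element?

-67

For the first component, perfect cubes: 5³, 6³, 7³, …: 125, 216, 343, 512, 729 → 1000.
Second component: each term is the sum of the two before it, so 1, 4, 5, 9, 14 → 23.
Third component goes 2, 3, 5, 8, 13 → 21 (each term is the sum of the two before it).
Fourth component: −10 each step; -17, -27, -37, -47, -57 → -67.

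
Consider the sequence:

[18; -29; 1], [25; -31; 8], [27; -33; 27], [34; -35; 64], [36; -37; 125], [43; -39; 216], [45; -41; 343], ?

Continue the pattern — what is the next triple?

First entry: alternating steps +7, +2, +7, +2, …; 18, 25, 27, 34, 36, 43, 45 → 52.
Second entry — −2 each step: -29, -31, -33, -35, -37, -39, -41 → -43.
Third entry: perfect cubes: 1³, 2³, 3³, …; 1, 8, 27, 64, 125, 216, 343 → 512.
Putting it together: [52; -43; 512].

[52; -43; 512]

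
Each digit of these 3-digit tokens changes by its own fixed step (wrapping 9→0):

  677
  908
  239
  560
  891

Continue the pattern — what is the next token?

122

First digit — +3 each step, mod 10: 6, 9, 2, 5, 8 → 1.
Second digit: 7, 0, 3, 6, 9 → 2 (+3 each step, mod 10).
For the third digit, +1 each step, mod 10: 7, 8, 9, 0, 1 → 2.
Combining the parts gives 122.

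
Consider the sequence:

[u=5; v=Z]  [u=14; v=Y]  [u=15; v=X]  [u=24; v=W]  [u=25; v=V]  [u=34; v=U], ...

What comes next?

U: alternating steps +9, +1, +9, +1, …; 5, 14, 15, 24, 25, 34 → 35.
V goes Z, Y, X, W, V, U → T (letters move back 1 place in the alphabet).
Putting it together: [u=35; v=T].

[u=35; v=T]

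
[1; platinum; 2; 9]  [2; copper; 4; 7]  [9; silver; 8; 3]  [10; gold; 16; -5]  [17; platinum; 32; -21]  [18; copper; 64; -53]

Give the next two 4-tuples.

[25; silver; 128; -117], [26; gold; 256; -245]

First part goes 1, 2, 9, 10, 17, 18 → 25 → 26 (alternating steps +1, +7, +1, +7, …).
Metal — repeats platinum → copper → silver → gold: platinum, copper, silver, gold, platinum, copper → silver → gold.
Third part: 2, 4, 8, 16, 32, 64 → 128 → 256 (×2 each step).
Fourth part goes 9, 7, 3, -5, -21, -53 → -117 → -245 (together with the third part always sums to 11).
Putting the parts together: [25; silver; 128; -117] and then [26; gold; 256; -245].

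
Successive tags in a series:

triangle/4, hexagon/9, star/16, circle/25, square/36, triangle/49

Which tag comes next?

hexagon/64

Shape: repeats triangle → hexagon → star → circle → square; triangle, hexagon, star, circle, square, triangle → hexagon.
Second component: perfect squares: 2², 3², 4², …; 4, 9, 16, 25, 36, 49 → 64.
Combining the parts gives hexagon/64.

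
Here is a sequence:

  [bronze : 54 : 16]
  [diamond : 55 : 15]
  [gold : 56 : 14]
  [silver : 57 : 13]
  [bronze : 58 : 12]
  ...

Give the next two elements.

For the rank, repeats bronze → diamond → gold → silver: bronze, diamond, gold, silver, bronze → diamond → gold.
Second component: +1 each step; 54, 55, 56, 57, 58 → 59 → 60.
Third component — together with the second component always sums to 70: 16, 15, 14, 13, 12 → 11 → 10.
So the next two elements are [diamond : 59 : 11] and [gold : 60 : 10].

[diamond : 59 : 11], [gold : 60 : 10]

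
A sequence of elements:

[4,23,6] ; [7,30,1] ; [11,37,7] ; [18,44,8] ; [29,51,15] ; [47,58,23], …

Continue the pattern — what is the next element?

First part — each term is the sum of the two before it: 4, 7, 11, 18, 29, 47 → 76.
Second part: +7 each step, so 23, 30, 37, 44, 51, 58 → 65.
Third part goes 6, 1, 7, 8, 15, 23 → 38 (each term is the sum of the two before it).
Combining the parts gives [76,65,38].

[76,65,38]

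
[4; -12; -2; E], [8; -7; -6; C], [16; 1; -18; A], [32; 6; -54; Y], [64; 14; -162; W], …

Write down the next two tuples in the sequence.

[128; 19; -486; U], [256; 27; -1458; S]

First coordinate: ×2 each step, so 4, 8, 16, 32, 64 → 128 → 256.
Second coordinate: -12, -7, 1, 6, 14 → 19 → 27 (alternating steps +5, +8, +5, +8, …).
Third coordinate: ×3 each step, so -2, -6, -18, -54, -162 → -486 → -1458.
For the letter, letters move back 2 places in the alphabet, wrapping A→Z: E, C, A, Y, W → U → S.
Putting the parts together: [128; 19; -486; U] and then [256; 27; -1458; S].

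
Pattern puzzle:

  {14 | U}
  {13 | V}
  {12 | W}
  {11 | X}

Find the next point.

First component goes 14, 13, 12, 11 → 10 (−1 each step).
Letter: letters move forward 1 place in the alphabet, so U, V, W, X → Y.
Combining the parts gives {10 | Y}.

{10 | Y}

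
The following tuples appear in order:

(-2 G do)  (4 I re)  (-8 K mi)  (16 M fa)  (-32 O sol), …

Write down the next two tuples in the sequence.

(64 Q la), (-128 S ti)

For the first entry, ×(-2) each step: -2, 4, -8, 16, -32 → 64 → -128.
Letter: letters move forward 2 places in the alphabet; G, I, K, M, O → Q → S.
Note: runs through the solfège scale do→ti; do, re, mi, fa, sol → la → ti.
So the next two tuples are (64 Q la) and (-128 S ti).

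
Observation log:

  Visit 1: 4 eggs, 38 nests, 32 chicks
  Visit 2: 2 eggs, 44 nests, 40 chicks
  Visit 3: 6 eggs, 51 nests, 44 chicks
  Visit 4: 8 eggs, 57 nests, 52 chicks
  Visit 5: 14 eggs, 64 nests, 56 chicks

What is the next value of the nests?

Nests: 38, 44, 51, 57, 64 → 70 (alternating steps +6, +7, +6, +7, …).

70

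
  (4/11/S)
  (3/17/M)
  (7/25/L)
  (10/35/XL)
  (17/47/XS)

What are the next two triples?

(27/61/S), (44/77/M)

First part: each term is the sum of the two before it; 4, 3, 7, 10, 17 → 27 → 44.
Second part: differences are 6, 8, 10, … (increasing by 2 each time); 11, 17, 25, 35, 47 → 61 → 77.
Size: S, M, L, XL, XS → S → M (runs through clothing sizes XS→XL).
Putting the parts together: (27/61/S) and then (44/77/M).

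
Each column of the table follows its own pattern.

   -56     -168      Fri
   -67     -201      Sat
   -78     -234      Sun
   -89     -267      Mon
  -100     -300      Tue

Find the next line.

For the first component, −11 each step: -56, -67, -78, -89, -100 → -111.
Second component goes -168, -201, -234, -267, -300 → -333 (always 3 × the first component).
For the day, runs through the weekdays Mon→Sun: Fri, Sat, Sun, Mon, Tue → Wed.
So the next line is -111  -333  Wed.

-111  -333  Wed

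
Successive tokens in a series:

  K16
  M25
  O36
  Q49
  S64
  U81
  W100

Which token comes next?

Y121

Letter: K, M, O, Q, S, U, W → Y (letters move forward 2 places in the alphabet).
Second component: 16, 25, 36, 49, 64, 81, 100 → 121 (perfect squares: 4², 5², 6², …).
Putting it together: Y121.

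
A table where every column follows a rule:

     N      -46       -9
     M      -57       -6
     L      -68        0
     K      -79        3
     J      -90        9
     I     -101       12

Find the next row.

H  -112  18

Letter — letters move back 1 place in the alphabet: N, M, L, K, J, I → H.
Second component: −11 each step, so -46, -57, -68, -79, -90, -101 → -112.
For the third component, alternating steps +3, +6, +3, +6, …: -9, -6, 0, 3, 9, 12 → 18.
Combining the parts gives H  -112  18.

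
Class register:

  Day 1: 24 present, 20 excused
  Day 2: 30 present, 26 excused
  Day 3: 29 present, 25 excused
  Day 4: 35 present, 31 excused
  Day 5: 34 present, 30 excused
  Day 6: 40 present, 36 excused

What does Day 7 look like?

Present: 24, 30, 29, 35, 34, 40 → 39 (alternating steps +6, −1, +6, −1, …).
Excused: 20, 26, 25, 31, 30, 36 → 35 (always 4 less than the present).
Putting it together: 39 present, 35 excused.

39 present, 35 excused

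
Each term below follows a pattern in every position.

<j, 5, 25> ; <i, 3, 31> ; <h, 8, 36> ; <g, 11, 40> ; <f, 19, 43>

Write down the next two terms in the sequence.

For the letter, letters move back 1 place in the alphabet: j, i, h, g, f → e → d.
Second coordinate: each term is the sum of the two before it, so 5, 3, 8, 11, 19 → 30 → 49.
Third coordinate: 25, 31, 36, 40, 43 → 45 → 46 (differences are 6, 5, 4, … (decreasing by 1 each time)).
So the next two terms are <e, 30, 45> and <d, 49, 46>.

<e, 30, 45>, <d, 49, 46>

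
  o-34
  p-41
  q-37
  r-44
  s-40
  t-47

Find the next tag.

u-43

Letter — letters move forward 1 place in the alphabet: o, p, q, r, s, t → u.
Second component: 34, 41, 37, 44, 40, 47 → 43 (alternating steps +7, −4, +7, −4, …).
Combining the parts gives u-43.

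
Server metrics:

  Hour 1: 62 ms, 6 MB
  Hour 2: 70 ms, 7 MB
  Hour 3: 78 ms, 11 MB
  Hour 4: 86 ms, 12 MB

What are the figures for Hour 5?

94 ms, 16 MB

Ms: 62, 70, 78, 86 → 94 (+8 each step).
MB goes 6, 7, 11, 12 → 16 (alternating steps +1, +4, +1, +4, …).
Combining the parts gives 94 ms, 16 MB.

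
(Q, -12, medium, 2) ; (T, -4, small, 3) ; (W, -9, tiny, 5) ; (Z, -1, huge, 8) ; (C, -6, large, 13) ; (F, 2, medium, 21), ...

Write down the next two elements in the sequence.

(I, -3, small, 34), (L, 5, tiny, 55)

Letter goes Q, T, W, Z, C, F → I → L (letters move forward 3 places in the alphabet, wrapping Z→A).
Second entry goes -12, -4, -9, -1, -6, 2 → -3 → 5 (alternating steps +8, −5, +8, −5, …).
Size: repeats medium → small → tiny → huge → large; medium, small, tiny, huge, large, medium → small → tiny.
Fourth entry: each term is the sum of the two before it; 2, 3, 5, 8, 13, 21 → 34 → 55.
Putting the parts together: (I, -3, small, 34) and then (L, 5, tiny, 55).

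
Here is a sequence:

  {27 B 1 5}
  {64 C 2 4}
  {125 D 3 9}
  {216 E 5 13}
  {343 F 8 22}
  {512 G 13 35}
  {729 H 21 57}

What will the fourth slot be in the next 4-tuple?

92

Fourth slot — each term is the sum of the two before it: 5, 4, 9, 13, 22, 35, 57 → 92.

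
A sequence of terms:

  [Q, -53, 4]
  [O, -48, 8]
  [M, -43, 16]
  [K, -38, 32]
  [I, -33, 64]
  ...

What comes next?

Letter goes Q, O, M, K, I → G (letters move back 2 places in the alphabet).
Second component goes -53, -48, -43, -38, -33 → -28 (+5 each step).
Third component goes 4, 8, 16, 32, 64 → 128 (×2 each step).
Combining the parts gives [G, -28, 128].

[G, -28, 128]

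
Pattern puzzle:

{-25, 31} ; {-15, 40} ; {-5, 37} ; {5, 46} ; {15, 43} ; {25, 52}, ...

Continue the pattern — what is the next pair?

For the first component, +10 each step: -25, -15, -5, 5, 15, 25 → 35.
Second component: alternating steps +9, −3, +9, −3, …, so 31, 40, 37, 46, 43, 52 → 49.
Combining the parts gives {35, 49}.

{35, 49}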